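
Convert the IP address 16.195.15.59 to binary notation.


16 = 00010000
195 = 11000011
15 = 00001111
59 = 00111011
Binary: 00010000.11000011.00001111.00111011


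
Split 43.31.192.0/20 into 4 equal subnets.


New prefix = 20 + 2 = 22
Each subnet has 1024 addresses
  43.31.192.0/22
  43.31.196.0/22
  43.31.200.0/22
  43.31.204.0/22
Subnets: 43.31.192.0/22, 43.31.196.0/22, 43.31.200.0/22, 43.31.204.0/22


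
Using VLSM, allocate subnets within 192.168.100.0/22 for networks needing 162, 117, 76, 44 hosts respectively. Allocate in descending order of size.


162 hosts -> /24 (254 usable): 192.168.100.0/24
117 hosts -> /25 (126 usable): 192.168.101.0/25
76 hosts -> /25 (126 usable): 192.168.101.128/25
44 hosts -> /26 (62 usable): 192.168.102.0/26
Allocation: 192.168.100.0/24 (162 hosts, 254 usable); 192.168.101.0/25 (117 hosts, 126 usable); 192.168.101.128/25 (76 hosts, 126 usable); 192.168.102.0/26 (44 hosts, 62 usable)


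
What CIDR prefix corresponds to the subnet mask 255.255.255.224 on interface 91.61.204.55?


Binary: 11111111.11111111.11111111.11100000
Count leading 1s
Prefix: /27


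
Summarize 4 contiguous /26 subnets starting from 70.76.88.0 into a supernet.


Original prefix: /26
Number of subnets: 4 = 2^2
New prefix = 26 - 2 = 24
Supernet: 70.76.88.0/24


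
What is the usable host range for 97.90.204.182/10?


Network: 97.64.0.0
Broadcast: 97.127.255.255
First usable = network + 1
Last usable = broadcast - 1
Range: 97.64.0.1 to 97.127.255.254


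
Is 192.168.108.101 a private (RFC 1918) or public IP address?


RFC 1918 private ranges:
  10.0.0.0/8 (10.0.0.0 - 10.255.255.255)
  172.16.0.0/12 (172.16.0.0 - 172.31.255.255)
  192.168.0.0/16 (192.168.0.0 - 192.168.255.255)
Private (in 192.168.0.0/16)


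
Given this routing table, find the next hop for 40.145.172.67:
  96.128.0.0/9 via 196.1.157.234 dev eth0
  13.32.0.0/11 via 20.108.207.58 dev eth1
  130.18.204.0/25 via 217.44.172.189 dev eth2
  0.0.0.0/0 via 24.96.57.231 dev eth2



Longest prefix match for 40.145.172.67:
  /9 96.128.0.0: no
  /11 13.32.0.0: no
  /25 130.18.204.0: no
  /0 0.0.0.0: MATCH
Selected: next-hop 24.96.57.231 via eth2 (matched /0)


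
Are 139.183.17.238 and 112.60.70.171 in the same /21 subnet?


Mask: 255.255.248.0
139.183.17.238 AND mask = 139.183.16.0
112.60.70.171 AND mask = 112.60.64.0
No, different subnets (139.183.16.0 vs 112.60.64.0)


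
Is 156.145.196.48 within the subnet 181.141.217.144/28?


Subnet network: 181.141.217.144
Test IP AND mask: 156.145.196.48
No, 156.145.196.48 is not in 181.141.217.144/28


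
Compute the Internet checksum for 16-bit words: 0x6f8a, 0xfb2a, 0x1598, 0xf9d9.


Sum all words (with carry folding):
+ 0x6f8a = 0x6f8a
+ 0xfb2a = 0x6ab5
+ 0x1598 = 0x804d
+ 0xf9d9 = 0x7a27
One's complement: ~0x7a27
Checksum = 0x85d8


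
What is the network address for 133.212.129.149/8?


IP:   10000101.11010100.10000001.10010101
Mask: 11111111.00000000.00000000.00000000
AND operation:
Net:  10000101.00000000.00000000.00000000
Network: 133.0.0.0/8


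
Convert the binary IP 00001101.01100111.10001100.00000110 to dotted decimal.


00001101 = 13
01100111 = 103
10001100 = 140
00000110 = 6
IP: 13.103.140.6


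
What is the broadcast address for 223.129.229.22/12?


Network: 223.128.0.0/12
Host bits = 20
Set all host bits to 1:
Broadcast: 223.143.255.255


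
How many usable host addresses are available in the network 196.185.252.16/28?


Host bits = 32 - 28 = 4
Total addresses = 2^4 = 16
Usable = total - 2 (network and broadcast)
Usable hosts: 14


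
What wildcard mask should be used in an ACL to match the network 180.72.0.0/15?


Subnet mask: 255.254.0.0
Wildcard = 255.255.255.255 - subnet mask
255 - 255 = 0
255 - 254 = 1
255 - 0 = 255
255 - 0 = 255
Wildcard: 0.1.255.255


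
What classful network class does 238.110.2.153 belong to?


First octet: 238
Binary: 11101110
1110xxxx -> Class D (224-239)
Class D (multicast), default mask N/A


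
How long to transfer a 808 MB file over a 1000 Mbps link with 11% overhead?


Effective throughput = 1000 * (1 - 11/100) = 890 Mbps
File size in Mb = 808 * 8 = 6464 Mb
Time = 6464 / 890
Time = 7.2629 seconds


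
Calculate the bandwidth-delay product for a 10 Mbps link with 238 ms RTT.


BDP = bandwidth * RTT
= 10 Mbps * 238 ms
= 10 * 1e6 * 238 / 1000 bits
= 2380000 bits
= 297500 bytes
= 290.5273 KB
BDP = 2380000 bits (297500 bytes)


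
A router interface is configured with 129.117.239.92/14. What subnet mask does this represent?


/14 means 14 network bits, 18 host bits
Binary: 11111111111111000000000000000000
Mask: 255.252.0.0


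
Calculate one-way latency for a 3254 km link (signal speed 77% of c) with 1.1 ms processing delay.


Speed = 0.77 * 3e5 km/s = 231000 km/s
Propagation delay = 3254 / 231000 = 0.0141 s = 14.0866 ms
Processing delay = 1.1 ms
Total one-way latency = 15.1866 ms


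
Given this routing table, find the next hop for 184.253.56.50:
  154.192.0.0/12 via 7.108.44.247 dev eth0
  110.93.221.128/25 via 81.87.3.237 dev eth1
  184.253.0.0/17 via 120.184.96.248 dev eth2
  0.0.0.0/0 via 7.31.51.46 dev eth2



Longest prefix match for 184.253.56.50:
  /12 154.192.0.0: no
  /25 110.93.221.128: no
  /17 184.253.0.0: MATCH
  /0 0.0.0.0: MATCH
Selected: next-hop 120.184.96.248 via eth2 (matched /17)


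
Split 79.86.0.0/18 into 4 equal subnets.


New prefix = 18 + 2 = 20
Each subnet has 4096 addresses
  79.86.0.0/20
  79.86.16.0/20
  79.86.32.0/20
  79.86.48.0/20
Subnets: 79.86.0.0/20, 79.86.16.0/20, 79.86.32.0/20, 79.86.48.0/20


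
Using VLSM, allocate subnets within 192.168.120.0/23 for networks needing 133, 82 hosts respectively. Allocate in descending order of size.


133 hosts -> /24 (254 usable): 192.168.120.0/24
82 hosts -> /25 (126 usable): 192.168.121.0/25
Allocation: 192.168.120.0/24 (133 hosts, 254 usable); 192.168.121.0/25 (82 hosts, 126 usable)


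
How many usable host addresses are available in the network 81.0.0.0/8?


Host bits = 32 - 8 = 24
Total addresses = 2^24 = 16777216
Usable = total - 2 (network and broadcast)
Usable hosts: 16777214


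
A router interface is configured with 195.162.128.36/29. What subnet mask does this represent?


/29 means 29 network bits, 3 host bits
Binary: 11111111111111111111111111111000
Mask: 255.255.255.248


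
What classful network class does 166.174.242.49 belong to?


First octet: 166
Binary: 10100110
10xxxxxx -> Class B (128-191)
Class B, default mask 255.255.0.0 (/16)


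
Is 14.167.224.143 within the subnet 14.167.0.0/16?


Subnet network: 14.167.0.0
Test IP AND mask: 14.167.0.0
Yes, 14.167.224.143 is in 14.167.0.0/16


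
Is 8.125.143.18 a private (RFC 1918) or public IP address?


RFC 1918 private ranges:
  10.0.0.0/8 (10.0.0.0 - 10.255.255.255)
  172.16.0.0/12 (172.16.0.0 - 172.31.255.255)
  192.168.0.0/16 (192.168.0.0 - 192.168.255.255)
Public (not in any RFC 1918 range)


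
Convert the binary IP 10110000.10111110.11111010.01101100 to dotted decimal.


10110000 = 176
10111110 = 190
11111010 = 250
01101100 = 108
IP: 176.190.250.108


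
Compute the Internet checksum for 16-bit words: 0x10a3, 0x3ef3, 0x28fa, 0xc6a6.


Sum all words (with carry folding):
+ 0x10a3 = 0x10a3
+ 0x3ef3 = 0x4f96
+ 0x28fa = 0x7890
+ 0xc6a6 = 0x3f37
One's complement: ~0x3f37
Checksum = 0xc0c8


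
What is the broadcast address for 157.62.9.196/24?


Network: 157.62.9.0/24
Host bits = 8
Set all host bits to 1:
Broadcast: 157.62.9.255


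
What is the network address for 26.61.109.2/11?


IP:   00011010.00111101.01101101.00000010
Mask: 11111111.11100000.00000000.00000000
AND operation:
Net:  00011010.00100000.00000000.00000000
Network: 26.32.0.0/11


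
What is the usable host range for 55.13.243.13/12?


Network: 55.0.0.0
Broadcast: 55.15.255.255
First usable = network + 1
Last usable = broadcast - 1
Range: 55.0.0.1 to 55.15.255.254


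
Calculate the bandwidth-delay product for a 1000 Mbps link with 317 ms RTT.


BDP = bandwidth * RTT
= 1000 Mbps * 317 ms
= 1000 * 1e6 * 317 / 1000 bits
= 317000000 bits
= 39625000 bytes
= 38696.2891 KB
BDP = 317000000 bits (39625000 bytes)


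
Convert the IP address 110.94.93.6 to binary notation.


110 = 01101110
94 = 01011110
93 = 01011101
6 = 00000110
Binary: 01101110.01011110.01011101.00000110


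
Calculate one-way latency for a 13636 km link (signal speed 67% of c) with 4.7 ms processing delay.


Speed = 0.67 * 3e5 km/s = 201000 km/s
Propagation delay = 13636 / 201000 = 0.0678 s = 67.8408 ms
Processing delay = 4.7 ms
Total one-way latency = 72.5408 ms


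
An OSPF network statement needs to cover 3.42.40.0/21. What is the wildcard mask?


Subnet mask: 255.255.248.0
Wildcard = 255.255.255.255 - subnet mask
255 - 255 = 0
255 - 255 = 0
255 - 248 = 7
255 - 0 = 255
Wildcard: 0.0.7.255


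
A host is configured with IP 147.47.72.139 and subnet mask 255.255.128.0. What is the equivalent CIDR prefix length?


Binary: 11111111.11111111.10000000.00000000
Count leading 1s
Prefix: /17


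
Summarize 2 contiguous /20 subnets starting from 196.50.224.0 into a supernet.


Original prefix: /20
Number of subnets: 2 = 2^1
New prefix = 20 - 1 = 19
Supernet: 196.50.224.0/19


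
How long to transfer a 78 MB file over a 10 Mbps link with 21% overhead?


Effective throughput = 10 * (1 - 21/100) = 7.9 Mbps
File size in Mb = 78 * 8 = 624 Mb
Time = 624 / 7.9
Time = 78.9873 seconds


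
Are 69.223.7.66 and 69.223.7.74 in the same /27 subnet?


Mask: 255.255.255.224
69.223.7.66 AND mask = 69.223.7.64
69.223.7.74 AND mask = 69.223.7.64
Yes, same subnet (69.223.7.64)


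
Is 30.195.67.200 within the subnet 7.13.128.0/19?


Subnet network: 7.13.128.0
Test IP AND mask: 30.195.64.0
No, 30.195.67.200 is not in 7.13.128.0/19


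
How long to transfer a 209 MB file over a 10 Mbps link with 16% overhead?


Effective throughput = 10 * (1 - 16/100) = 8.4 Mbps
File size in Mb = 209 * 8 = 1672 Mb
Time = 1672 / 8.4
Time = 199.0476 seconds


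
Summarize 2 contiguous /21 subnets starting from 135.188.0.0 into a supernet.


Original prefix: /21
Number of subnets: 2 = 2^1
New prefix = 21 - 1 = 20
Supernet: 135.188.0.0/20


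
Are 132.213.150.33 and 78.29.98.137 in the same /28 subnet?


Mask: 255.255.255.240
132.213.150.33 AND mask = 132.213.150.32
78.29.98.137 AND mask = 78.29.98.128
No, different subnets (132.213.150.32 vs 78.29.98.128)


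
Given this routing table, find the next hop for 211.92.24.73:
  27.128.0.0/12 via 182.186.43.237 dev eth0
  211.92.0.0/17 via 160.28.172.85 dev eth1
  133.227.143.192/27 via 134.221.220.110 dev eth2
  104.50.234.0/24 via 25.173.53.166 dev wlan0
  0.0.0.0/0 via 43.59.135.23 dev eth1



Longest prefix match for 211.92.24.73:
  /12 27.128.0.0: no
  /17 211.92.0.0: MATCH
  /27 133.227.143.192: no
  /24 104.50.234.0: no
  /0 0.0.0.0: MATCH
Selected: next-hop 160.28.172.85 via eth1 (matched /17)


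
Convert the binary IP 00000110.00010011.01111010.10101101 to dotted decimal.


00000110 = 6
00010011 = 19
01111010 = 122
10101101 = 173
IP: 6.19.122.173


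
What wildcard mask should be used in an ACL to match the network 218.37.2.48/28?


Subnet mask: 255.255.255.240
Wildcard = 255.255.255.255 - subnet mask
255 - 255 = 0
255 - 255 = 0
255 - 255 = 0
255 - 240 = 15
Wildcard: 0.0.0.15


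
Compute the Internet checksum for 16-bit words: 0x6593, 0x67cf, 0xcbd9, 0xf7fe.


Sum all words (with carry folding):
+ 0x6593 = 0x6593
+ 0x67cf = 0xcd62
+ 0xcbd9 = 0x993c
+ 0xf7fe = 0x913b
One's complement: ~0x913b
Checksum = 0x6ec4


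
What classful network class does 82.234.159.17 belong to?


First octet: 82
Binary: 01010010
0xxxxxxx -> Class A (1-126)
Class A, default mask 255.0.0.0 (/8)


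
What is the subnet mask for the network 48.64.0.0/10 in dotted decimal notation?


/10 means 10 network bits, 22 host bits
Binary: 11111111110000000000000000000000
Mask: 255.192.0.0


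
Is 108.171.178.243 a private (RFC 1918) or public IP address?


RFC 1918 private ranges:
  10.0.0.0/8 (10.0.0.0 - 10.255.255.255)
  172.16.0.0/12 (172.16.0.0 - 172.31.255.255)
  192.168.0.0/16 (192.168.0.0 - 192.168.255.255)
Public (not in any RFC 1918 range)


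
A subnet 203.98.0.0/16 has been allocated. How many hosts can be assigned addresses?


Host bits = 32 - 16 = 16
Total addresses = 2^16 = 65536
Usable = total - 2 (network and broadcast)
Usable hosts: 65534


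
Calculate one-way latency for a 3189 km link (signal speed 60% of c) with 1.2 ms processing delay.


Speed = 0.6 * 3e5 km/s = 180000 km/s
Propagation delay = 3189 / 180000 = 0.0177 s = 17.7167 ms
Processing delay = 1.2 ms
Total one-way latency = 18.9167 ms


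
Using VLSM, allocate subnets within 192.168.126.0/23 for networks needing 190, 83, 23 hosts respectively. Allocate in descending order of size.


190 hosts -> /24 (254 usable): 192.168.126.0/24
83 hosts -> /25 (126 usable): 192.168.127.0/25
23 hosts -> /27 (30 usable): 192.168.127.128/27
Allocation: 192.168.126.0/24 (190 hosts, 254 usable); 192.168.127.0/25 (83 hosts, 126 usable); 192.168.127.128/27 (23 hosts, 30 usable)


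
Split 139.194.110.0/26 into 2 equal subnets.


New prefix = 26 + 1 = 27
Each subnet has 32 addresses
  139.194.110.0/27
  139.194.110.32/27
Subnets: 139.194.110.0/27, 139.194.110.32/27


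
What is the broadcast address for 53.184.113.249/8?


Network: 53.0.0.0/8
Host bits = 24
Set all host bits to 1:
Broadcast: 53.255.255.255


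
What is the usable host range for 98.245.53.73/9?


Network: 98.128.0.0
Broadcast: 98.255.255.255
First usable = network + 1
Last usable = broadcast - 1
Range: 98.128.0.1 to 98.255.255.254


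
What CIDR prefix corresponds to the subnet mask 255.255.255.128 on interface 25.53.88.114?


Binary: 11111111.11111111.11111111.10000000
Count leading 1s
Prefix: /25


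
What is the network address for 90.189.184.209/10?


IP:   01011010.10111101.10111000.11010001
Mask: 11111111.11000000.00000000.00000000
AND operation:
Net:  01011010.10000000.00000000.00000000
Network: 90.128.0.0/10


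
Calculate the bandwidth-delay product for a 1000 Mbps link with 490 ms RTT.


BDP = bandwidth * RTT
= 1000 Mbps * 490 ms
= 1000 * 1e6 * 490 / 1000 bits
= 490000000 bits
= 61250000 bytes
= 59814.4531 KB
BDP = 490000000 bits (61250000 bytes)


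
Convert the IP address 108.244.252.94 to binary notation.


108 = 01101100
244 = 11110100
252 = 11111100
94 = 01011110
Binary: 01101100.11110100.11111100.01011110


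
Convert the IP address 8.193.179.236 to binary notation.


8 = 00001000
193 = 11000001
179 = 10110011
236 = 11101100
Binary: 00001000.11000001.10110011.11101100


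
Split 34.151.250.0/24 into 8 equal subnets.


New prefix = 24 + 3 = 27
Each subnet has 32 addresses
  34.151.250.0/27
  34.151.250.32/27
  34.151.250.64/27
  34.151.250.96/27
  34.151.250.128/27
  34.151.250.160/27
  34.151.250.192/27
  34.151.250.224/27
Subnets: 34.151.250.0/27, 34.151.250.32/27, 34.151.250.64/27, 34.151.250.96/27, 34.151.250.128/27, 34.151.250.160/27, 34.151.250.192/27, 34.151.250.224/27


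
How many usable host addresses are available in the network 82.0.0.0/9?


Host bits = 32 - 9 = 23
Total addresses = 2^23 = 8388608
Usable = total - 2 (network and broadcast)
Usable hosts: 8388606


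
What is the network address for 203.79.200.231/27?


IP:   11001011.01001111.11001000.11100111
Mask: 11111111.11111111.11111111.11100000
AND operation:
Net:  11001011.01001111.11001000.11100000
Network: 203.79.200.224/27


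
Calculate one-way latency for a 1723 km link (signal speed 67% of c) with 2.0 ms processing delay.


Speed = 0.67 * 3e5 km/s = 201000 km/s
Propagation delay = 1723 / 201000 = 0.0086 s = 8.5721 ms
Processing delay = 2.0 ms
Total one-way latency = 10.5721 ms


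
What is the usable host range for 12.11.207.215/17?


Network: 12.11.128.0
Broadcast: 12.11.255.255
First usable = network + 1
Last usable = broadcast - 1
Range: 12.11.128.1 to 12.11.255.254


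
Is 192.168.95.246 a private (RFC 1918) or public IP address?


RFC 1918 private ranges:
  10.0.0.0/8 (10.0.0.0 - 10.255.255.255)
  172.16.0.0/12 (172.16.0.0 - 172.31.255.255)
  192.168.0.0/16 (192.168.0.0 - 192.168.255.255)
Private (in 192.168.0.0/16)


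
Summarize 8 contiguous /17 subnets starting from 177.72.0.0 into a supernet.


Original prefix: /17
Number of subnets: 8 = 2^3
New prefix = 17 - 3 = 14
Supernet: 177.72.0.0/14


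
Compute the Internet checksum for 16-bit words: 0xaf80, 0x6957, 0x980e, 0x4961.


Sum all words (with carry folding):
+ 0xaf80 = 0xaf80
+ 0x6957 = 0x18d8
+ 0x980e = 0xb0e6
+ 0x4961 = 0xfa47
One's complement: ~0xfa47
Checksum = 0x05b8


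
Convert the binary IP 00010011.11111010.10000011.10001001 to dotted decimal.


00010011 = 19
11111010 = 250
10000011 = 131
10001001 = 137
IP: 19.250.131.137


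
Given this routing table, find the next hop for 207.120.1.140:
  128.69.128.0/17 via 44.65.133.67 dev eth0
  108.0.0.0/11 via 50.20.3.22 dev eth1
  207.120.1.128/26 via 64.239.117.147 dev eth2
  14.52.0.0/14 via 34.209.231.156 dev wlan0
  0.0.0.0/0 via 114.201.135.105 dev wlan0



Longest prefix match for 207.120.1.140:
  /17 128.69.128.0: no
  /11 108.0.0.0: no
  /26 207.120.1.128: MATCH
  /14 14.52.0.0: no
  /0 0.0.0.0: MATCH
Selected: next-hop 64.239.117.147 via eth2 (matched /26)


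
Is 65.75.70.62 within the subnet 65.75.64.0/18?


Subnet network: 65.75.64.0
Test IP AND mask: 65.75.64.0
Yes, 65.75.70.62 is in 65.75.64.0/18


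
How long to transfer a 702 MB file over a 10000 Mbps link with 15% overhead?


Effective throughput = 10000 * (1 - 15/100) = 8500 Mbps
File size in Mb = 702 * 8 = 5616 Mb
Time = 5616 / 8500
Time = 0.6607 seconds


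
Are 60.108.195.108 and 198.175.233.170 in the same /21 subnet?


Mask: 255.255.248.0
60.108.195.108 AND mask = 60.108.192.0
198.175.233.170 AND mask = 198.175.232.0
No, different subnets (60.108.192.0 vs 198.175.232.0)


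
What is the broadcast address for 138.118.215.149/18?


Network: 138.118.192.0/18
Host bits = 14
Set all host bits to 1:
Broadcast: 138.118.255.255


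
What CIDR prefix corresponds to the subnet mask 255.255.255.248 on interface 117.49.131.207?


Binary: 11111111.11111111.11111111.11111000
Count leading 1s
Prefix: /29


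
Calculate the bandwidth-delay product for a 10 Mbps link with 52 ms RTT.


BDP = bandwidth * RTT
= 10 Mbps * 52 ms
= 10 * 1e6 * 52 / 1000 bits
= 520000 bits
= 65000 bytes
= 63.4766 KB
BDP = 520000 bits (65000 bytes)


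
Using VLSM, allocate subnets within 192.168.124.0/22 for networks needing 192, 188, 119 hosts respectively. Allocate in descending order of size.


192 hosts -> /24 (254 usable): 192.168.124.0/24
188 hosts -> /24 (254 usable): 192.168.125.0/24
119 hosts -> /25 (126 usable): 192.168.126.0/25
Allocation: 192.168.124.0/24 (192 hosts, 254 usable); 192.168.125.0/24 (188 hosts, 254 usable); 192.168.126.0/25 (119 hosts, 126 usable)


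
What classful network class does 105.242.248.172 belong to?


First octet: 105
Binary: 01101001
0xxxxxxx -> Class A (1-126)
Class A, default mask 255.0.0.0 (/8)


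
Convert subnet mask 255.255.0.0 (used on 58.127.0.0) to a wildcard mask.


Subnet mask: 255.255.0.0
Wildcard = 255.255.255.255 - subnet mask
255 - 255 = 0
255 - 255 = 0
255 - 0 = 255
255 - 0 = 255
Wildcard: 0.0.255.255


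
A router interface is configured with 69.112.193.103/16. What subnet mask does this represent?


/16 means 16 network bits, 16 host bits
Binary: 11111111111111110000000000000000
Mask: 255.255.0.0


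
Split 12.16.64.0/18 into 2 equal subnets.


New prefix = 18 + 1 = 19
Each subnet has 8192 addresses
  12.16.64.0/19
  12.16.96.0/19
Subnets: 12.16.64.0/19, 12.16.96.0/19


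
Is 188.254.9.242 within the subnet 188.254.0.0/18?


Subnet network: 188.254.0.0
Test IP AND mask: 188.254.0.0
Yes, 188.254.9.242 is in 188.254.0.0/18


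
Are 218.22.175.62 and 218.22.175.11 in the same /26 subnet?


Mask: 255.255.255.192
218.22.175.62 AND mask = 218.22.175.0
218.22.175.11 AND mask = 218.22.175.0
Yes, same subnet (218.22.175.0)


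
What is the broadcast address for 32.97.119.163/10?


Network: 32.64.0.0/10
Host bits = 22
Set all host bits to 1:
Broadcast: 32.127.255.255


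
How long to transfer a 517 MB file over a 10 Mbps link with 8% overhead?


Effective throughput = 10 * (1 - 8/100) = 9.2 Mbps
File size in Mb = 517 * 8 = 4136 Mb
Time = 4136 / 9.2
Time = 449.5652 seconds


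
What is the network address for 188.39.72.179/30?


IP:   10111100.00100111.01001000.10110011
Mask: 11111111.11111111.11111111.11111100
AND operation:
Net:  10111100.00100111.01001000.10110000
Network: 188.39.72.176/30


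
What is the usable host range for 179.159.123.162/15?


Network: 179.158.0.0
Broadcast: 179.159.255.255
First usable = network + 1
Last usable = broadcast - 1
Range: 179.158.0.1 to 179.159.255.254


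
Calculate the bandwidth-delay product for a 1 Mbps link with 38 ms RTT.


BDP = bandwidth * RTT
= 1 Mbps * 38 ms
= 1 * 1e6 * 38 / 1000 bits
= 38000 bits
= 4750 bytes
= 4.6387 KB
BDP = 38000 bits (4750 bytes)


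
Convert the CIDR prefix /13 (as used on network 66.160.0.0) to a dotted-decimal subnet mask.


/13 means 13 network bits, 19 host bits
Binary: 11111111111110000000000000000000
Mask: 255.248.0.0


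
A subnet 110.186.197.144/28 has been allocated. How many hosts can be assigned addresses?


Host bits = 32 - 28 = 4
Total addresses = 2^4 = 16
Usable = total - 2 (network and broadcast)
Usable hosts: 14


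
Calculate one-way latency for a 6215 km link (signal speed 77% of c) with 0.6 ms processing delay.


Speed = 0.77 * 3e5 km/s = 231000 km/s
Propagation delay = 6215 / 231000 = 0.0269 s = 26.9048 ms
Processing delay = 0.6 ms
Total one-way latency = 27.5048 ms


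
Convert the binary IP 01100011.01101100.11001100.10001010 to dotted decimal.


01100011 = 99
01101100 = 108
11001100 = 204
10001010 = 138
IP: 99.108.204.138


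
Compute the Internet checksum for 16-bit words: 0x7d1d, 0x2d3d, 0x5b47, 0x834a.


Sum all words (with carry folding):
+ 0x7d1d = 0x7d1d
+ 0x2d3d = 0xaa5a
+ 0x5b47 = 0x05a2
+ 0x834a = 0x88ec
One's complement: ~0x88ec
Checksum = 0x7713


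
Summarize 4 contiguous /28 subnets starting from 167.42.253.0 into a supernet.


Original prefix: /28
Number of subnets: 4 = 2^2
New prefix = 28 - 2 = 26
Supernet: 167.42.253.0/26


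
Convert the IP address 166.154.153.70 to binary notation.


166 = 10100110
154 = 10011010
153 = 10011001
70 = 01000110
Binary: 10100110.10011010.10011001.01000110


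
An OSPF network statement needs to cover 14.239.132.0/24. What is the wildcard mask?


Subnet mask: 255.255.255.0
Wildcard = 255.255.255.255 - subnet mask
255 - 255 = 0
255 - 255 = 0
255 - 255 = 0
255 - 0 = 255
Wildcard: 0.0.0.255


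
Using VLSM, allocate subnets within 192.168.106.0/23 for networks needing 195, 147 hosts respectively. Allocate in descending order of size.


195 hosts -> /24 (254 usable): 192.168.106.0/24
147 hosts -> /24 (254 usable): 192.168.107.0/24
Allocation: 192.168.106.0/24 (195 hosts, 254 usable); 192.168.107.0/24 (147 hosts, 254 usable)


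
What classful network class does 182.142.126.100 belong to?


First octet: 182
Binary: 10110110
10xxxxxx -> Class B (128-191)
Class B, default mask 255.255.0.0 (/16)


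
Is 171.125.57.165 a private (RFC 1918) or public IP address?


RFC 1918 private ranges:
  10.0.0.0/8 (10.0.0.0 - 10.255.255.255)
  172.16.0.0/12 (172.16.0.0 - 172.31.255.255)
  192.168.0.0/16 (192.168.0.0 - 192.168.255.255)
Public (not in any RFC 1918 range)


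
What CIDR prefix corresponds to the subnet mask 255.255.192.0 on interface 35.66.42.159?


Binary: 11111111.11111111.11000000.00000000
Count leading 1s
Prefix: /18


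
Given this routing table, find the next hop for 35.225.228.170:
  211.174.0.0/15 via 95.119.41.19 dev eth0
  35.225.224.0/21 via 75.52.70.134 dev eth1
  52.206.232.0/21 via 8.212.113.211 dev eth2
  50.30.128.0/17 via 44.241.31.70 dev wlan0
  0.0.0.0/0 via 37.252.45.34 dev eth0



Longest prefix match for 35.225.228.170:
  /15 211.174.0.0: no
  /21 35.225.224.0: MATCH
  /21 52.206.232.0: no
  /17 50.30.128.0: no
  /0 0.0.0.0: MATCH
Selected: next-hop 75.52.70.134 via eth1 (matched /21)


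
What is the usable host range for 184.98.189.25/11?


Network: 184.96.0.0
Broadcast: 184.127.255.255
First usable = network + 1
Last usable = broadcast - 1
Range: 184.96.0.1 to 184.127.255.254


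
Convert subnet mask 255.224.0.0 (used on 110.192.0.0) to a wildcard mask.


Subnet mask: 255.224.0.0
Wildcard = 255.255.255.255 - subnet mask
255 - 255 = 0
255 - 224 = 31
255 - 0 = 255
255 - 0 = 255
Wildcard: 0.31.255.255


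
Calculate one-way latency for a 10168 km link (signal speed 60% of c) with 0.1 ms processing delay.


Speed = 0.6 * 3e5 km/s = 180000 km/s
Propagation delay = 10168 / 180000 = 0.0565 s = 56.4889 ms
Processing delay = 0.1 ms
Total one-way latency = 56.5889 ms


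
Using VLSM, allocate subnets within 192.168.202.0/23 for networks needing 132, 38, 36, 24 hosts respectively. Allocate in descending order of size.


132 hosts -> /24 (254 usable): 192.168.202.0/24
38 hosts -> /26 (62 usable): 192.168.203.0/26
36 hosts -> /26 (62 usable): 192.168.203.64/26
24 hosts -> /27 (30 usable): 192.168.203.128/27
Allocation: 192.168.202.0/24 (132 hosts, 254 usable); 192.168.203.0/26 (38 hosts, 62 usable); 192.168.203.64/26 (36 hosts, 62 usable); 192.168.203.128/27 (24 hosts, 30 usable)


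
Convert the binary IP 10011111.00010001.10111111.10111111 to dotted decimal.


10011111 = 159
00010001 = 17
10111111 = 191
10111111 = 191
IP: 159.17.191.191


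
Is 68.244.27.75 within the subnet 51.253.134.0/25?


Subnet network: 51.253.134.0
Test IP AND mask: 68.244.27.0
No, 68.244.27.75 is not in 51.253.134.0/25


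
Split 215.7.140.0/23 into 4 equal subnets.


New prefix = 23 + 2 = 25
Each subnet has 128 addresses
  215.7.140.0/25
  215.7.140.128/25
  215.7.141.0/25
  215.7.141.128/25
Subnets: 215.7.140.0/25, 215.7.140.128/25, 215.7.141.0/25, 215.7.141.128/25


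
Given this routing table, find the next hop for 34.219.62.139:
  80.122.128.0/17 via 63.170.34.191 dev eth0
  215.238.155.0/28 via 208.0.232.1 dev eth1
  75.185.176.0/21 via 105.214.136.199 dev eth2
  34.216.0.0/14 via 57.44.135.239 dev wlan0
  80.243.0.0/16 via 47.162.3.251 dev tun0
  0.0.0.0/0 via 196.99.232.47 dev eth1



Longest prefix match for 34.219.62.139:
  /17 80.122.128.0: no
  /28 215.238.155.0: no
  /21 75.185.176.0: no
  /14 34.216.0.0: MATCH
  /16 80.243.0.0: no
  /0 0.0.0.0: MATCH
Selected: next-hop 57.44.135.239 via wlan0 (matched /14)


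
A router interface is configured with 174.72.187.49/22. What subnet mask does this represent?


/22 means 22 network bits, 10 host bits
Binary: 11111111111111111111110000000000
Mask: 255.255.252.0


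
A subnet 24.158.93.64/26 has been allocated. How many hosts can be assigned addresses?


Host bits = 32 - 26 = 6
Total addresses = 2^6 = 64
Usable = total - 2 (network and broadcast)
Usable hosts: 62


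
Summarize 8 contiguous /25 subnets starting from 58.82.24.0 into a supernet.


Original prefix: /25
Number of subnets: 8 = 2^3
New prefix = 25 - 3 = 22
Supernet: 58.82.24.0/22


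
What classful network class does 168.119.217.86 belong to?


First octet: 168
Binary: 10101000
10xxxxxx -> Class B (128-191)
Class B, default mask 255.255.0.0 (/16)


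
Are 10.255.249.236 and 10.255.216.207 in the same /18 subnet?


Mask: 255.255.192.0
10.255.249.236 AND mask = 10.255.192.0
10.255.216.207 AND mask = 10.255.192.0
Yes, same subnet (10.255.192.0)


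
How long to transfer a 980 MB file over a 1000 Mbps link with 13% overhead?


Effective throughput = 1000 * (1 - 13/100) = 870 Mbps
File size in Mb = 980 * 8 = 7840 Mb
Time = 7840 / 870
Time = 9.0115 seconds


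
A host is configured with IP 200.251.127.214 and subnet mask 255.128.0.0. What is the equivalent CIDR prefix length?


Binary: 11111111.10000000.00000000.00000000
Count leading 1s
Prefix: /9


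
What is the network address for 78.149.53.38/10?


IP:   01001110.10010101.00110101.00100110
Mask: 11111111.11000000.00000000.00000000
AND operation:
Net:  01001110.10000000.00000000.00000000
Network: 78.128.0.0/10


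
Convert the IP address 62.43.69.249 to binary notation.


62 = 00111110
43 = 00101011
69 = 01000101
249 = 11111001
Binary: 00111110.00101011.01000101.11111001


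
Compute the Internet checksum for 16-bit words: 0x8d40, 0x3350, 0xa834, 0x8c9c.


Sum all words (with carry folding):
+ 0x8d40 = 0x8d40
+ 0x3350 = 0xc090
+ 0xa834 = 0x68c5
+ 0x8c9c = 0xf561
One's complement: ~0xf561
Checksum = 0x0a9e


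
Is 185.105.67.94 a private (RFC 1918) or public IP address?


RFC 1918 private ranges:
  10.0.0.0/8 (10.0.0.0 - 10.255.255.255)
  172.16.0.0/12 (172.16.0.0 - 172.31.255.255)
  192.168.0.0/16 (192.168.0.0 - 192.168.255.255)
Public (not in any RFC 1918 range)


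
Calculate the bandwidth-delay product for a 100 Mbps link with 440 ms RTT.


BDP = bandwidth * RTT
= 100 Mbps * 440 ms
= 100 * 1e6 * 440 / 1000 bits
= 44000000 bits
= 5500000 bytes
= 5371.0938 KB
BDP = 44000000 bits (5500000 bytes)


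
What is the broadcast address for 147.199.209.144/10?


Network: 147.192.0.0/10
Host bits = 22
Set all host bits to 1:
Broadcast: 147.255.255.255


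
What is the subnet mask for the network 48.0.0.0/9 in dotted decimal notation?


/9 means 9 network bits, 23 host bits
Binary: 11111111100000000000000000000000
Mask: 255.128.0.0


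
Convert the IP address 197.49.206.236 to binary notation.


197 = 11000101
49 = 00110001
206 = 11001110
236 = 11101100
Binary: 11000101.00110001.11001110.11101100


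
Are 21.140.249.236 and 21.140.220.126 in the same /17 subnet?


Mask: 255.255.128.0
21.140.249.236 AND mask = 21.140.128.0
21.140.220.126 AND mask = 21.140.128.0
Yes, same subnet (21.140.128.0)


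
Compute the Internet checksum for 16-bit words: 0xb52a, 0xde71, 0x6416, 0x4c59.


Sum all words (with carry folding):
+ 0xb52a = 0xb52a
+ 0xde71 = 0x939c
+ 0x6416 = 0xf7b2
+ 0x4c59 = 0x440c
One's complement: ~0x440c
Checksum = 0xbbf3


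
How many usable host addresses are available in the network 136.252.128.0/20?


Host bits = 32 - 20 = 12
Total addresses = 2^12 = 4096
Usable = total - 2 (network and broadcast)
Usable hosts: 4094


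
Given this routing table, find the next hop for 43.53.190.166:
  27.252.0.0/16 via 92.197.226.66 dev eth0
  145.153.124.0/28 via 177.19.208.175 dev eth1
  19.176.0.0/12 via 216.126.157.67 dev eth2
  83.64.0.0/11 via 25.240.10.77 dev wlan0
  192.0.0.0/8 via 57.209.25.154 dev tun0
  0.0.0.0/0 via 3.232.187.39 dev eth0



Longest prefix match for 43.53.190.166:
  /16 27.252.0.0: no
  /28 145.153.124.0: no
  /12 19.176.0.0: no
  /11 83.64.0.0: no
  /8 192.0.0.0: no
  /0 0.0.0.0: MATCH
Selected: next-hop 3.232.187.39 via eth0 (matched /0)


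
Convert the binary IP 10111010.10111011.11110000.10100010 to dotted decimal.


10111010 = 186
10111011 = 187
11110000 = 240
10100010 = 162
IP: 186.187.240.162


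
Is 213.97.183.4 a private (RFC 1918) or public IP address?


RFC 1918 private ranges:
  10.0.0.0/8 (10.0.0.0 - 10.255.255.255)
  172.16.0.0/12 (172.16.0.0 - 172.31.255.255)
  192.168.0.0/16 (192.168.0.0 - 192.168.255.255)
Public (not in any RFC 1918 range)


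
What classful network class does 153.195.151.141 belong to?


First octet: 153
Binary: 10011001
10xxxxxx -> Class B (128-191)
Class B, default mask 255.255.0.0 (/16)


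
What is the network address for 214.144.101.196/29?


IP:   11010110.10010000.01100101.11000100
Mask: 11111111.11111111.11111111.11111000
AND operation:
Net:  11010110.10010000.01100101.11000000
Network: 214.144.101.192/29


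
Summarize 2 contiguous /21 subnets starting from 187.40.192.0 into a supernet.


Original prefix: /21
Number of subnets: 2 = 2^1
New prefix = 21 - 1 = 20
Supernet: 187.40.192.0/20


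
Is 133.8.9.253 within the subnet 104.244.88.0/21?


Subnet network: 104.244.88.0
Test IP AND mask: 133.8.8.0
No, 133.8.9.253 is not in 104.244.88.0/21


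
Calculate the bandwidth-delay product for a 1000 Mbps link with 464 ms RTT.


BDP = bandwidth * RTT
= 1000 Mbps * 464 ms
= 1000 * 1e6 * 464 / 1000 bits
= 464000000 bits
= 58000000 bytes
= 56640.625 KB
BDP = 464000000 bits (58000000 bytes)


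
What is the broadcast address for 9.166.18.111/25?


Network: 9.166.18.0/25
Host bits = 7
Set all host bits to 1:
Broadcast: 9.166.18.127


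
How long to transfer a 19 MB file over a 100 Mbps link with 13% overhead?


Effective throughput = 100 * (1 - 13/100) = 87 Mbps
File size in Mb = 19 * 8 = 152 Mb
Time = 152 / 87
Time = 1.7471 seconds


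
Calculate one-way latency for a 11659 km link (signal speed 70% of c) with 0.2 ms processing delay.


Speed = 0.7 * 3e5 km/s = 210000 km/s
Propagation delay = 11659 / 210000 = 0.0555 s = 55.519 ms
Processing delay = 0.2 ms
Total one-way latency = 55.719 ms


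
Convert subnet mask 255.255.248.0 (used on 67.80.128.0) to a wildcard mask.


Subnet mask: 255.255.248.0
Wildcard = 255.255.255.255 - subnet mask
255 - 255 = 0
255 - 255 = 0
255 - 248 = 7
255 - 0 = 255
Wildcard: 0.0.7.255


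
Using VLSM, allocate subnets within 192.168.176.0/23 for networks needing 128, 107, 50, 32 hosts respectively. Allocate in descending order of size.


128 hosts -> /24 (254 usable): 192.168.176.0/24
107 hosts -> /25 (126 usable): 192.168.177.0/25
50 hosts -> /26 (62 usable): 192.168.177.128/26
32 hosts -> /26 (62 usable): 192.168.177.192/26
Allocation: 192.168.176.0/24 (128 hosts, 254 usable); 192.168.177.0/25 (107 hosts, 126 usable); 192.168.177.128/26 (50 hosts, 62 usable); 192.168.177.192/26 (32 hosts, 62 usable)


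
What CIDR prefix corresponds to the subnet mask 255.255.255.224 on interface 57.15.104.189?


Binary: 11111111.11111111.11111111.11100000
Count leading 1s
Prefix: /27


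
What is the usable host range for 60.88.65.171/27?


Network: 60.88.65.160
Broadcast: 60.88.65.191
First usable = network + 1
Last usable = broadcast - 1
Range: 60.88.65.161 to 60.88.65.190


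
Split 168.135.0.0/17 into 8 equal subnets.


New prefix = 17 + 3 = 20
Each subnet has 4096 addresses
  168.135.0.0/20
  168.135.16.0/20
  168.135.32.0/20
  168.135.48.0/20
  168.135.64.0/20
  168.135.80.0/20
  168.135.96.0/20
  168.135.112.0/20
Subnets: 168.135.0.0/20, 168.135.16.0/20, 168.135.32.0/20, 168.135.48.0/20, 168.135.64.0/20, 168.135.80.0/20, 168.135.96.0/20, 168.135.112.0/20


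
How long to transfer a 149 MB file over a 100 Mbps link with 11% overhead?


Effective throughput = 100 * (1 - 11/100) = 89 Mbps
File size in Mb = 149 * 8 = 1192 Mb
Time = 1192 / 89
Time = 13.3933 seconds


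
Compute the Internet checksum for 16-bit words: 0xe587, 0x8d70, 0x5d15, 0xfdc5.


Sum all words (with carry folding):
+ 0xe587 = 0xe587
+ 0x8d70 = 0x72f8
+ 0x5d15 = 0xd00d
+ 0xfdc5 = 0xcdd3
One's complement: ~0xcdd3
Checksum = 0x322c


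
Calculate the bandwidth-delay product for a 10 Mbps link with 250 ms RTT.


BDP = bandwidth * RTT
= 10 Mbps * 250 ms
= 10 * 1e6 * 250 / 1000 bits
= 2500000 bits
= 312500 bytes
= 305.1758 KB
BDP = 2500000 bits (312500 bytes)


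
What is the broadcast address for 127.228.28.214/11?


Network: 127.224.0.0/11
Host bits = 21
Set all host bits to 1:
Broadcast: 127.255.255.255


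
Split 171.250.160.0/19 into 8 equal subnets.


New prefix = 19 + 3 = 22
Each subnet has 1024 addresses
  171.250.160.0/22
  171.250.164.0/22
  171.250.168.0/22
  171.250.172.0/22
  171.250.176.0/22
  171.250.180.0/22
  171.250.184.0/22
  171.250.188.0/22
Subnets: 171.250.160.0/22, 171.250.164.0/22, 171.250.168.0/22, 171.250.172.0/22, 171.250.176.0/22, 171.250.180.0/22, 171.250.184.0/22, 171.250.188.0/22


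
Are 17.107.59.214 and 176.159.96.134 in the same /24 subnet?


Mask: 255.255.255.0
17.107.59.214 AND mask = 17.107.59.0
176.159.96.134 AND mask = 176.159.96.0
No, different subnets (17.107.59.0 vs 176.159.96.0)


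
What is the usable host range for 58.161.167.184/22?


Network: 58.161.164.0
Broadcast: 58.161.167.255
First usable = network + 1
Last usable = broadcast - 1
Range: 58.161.164.1 to 58.161.167.254


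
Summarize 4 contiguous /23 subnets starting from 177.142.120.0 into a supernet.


Original prefix: /23
Number of subnets: 4 = 2^2
New prefix = 23 - 2 = 21
Supernet: 177.142.120.0/21


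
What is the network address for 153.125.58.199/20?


IP:   10011001.01111101.00111010.11000111
Mask: 11111111.11111111.11110000.00000000
AND operation:
Net:  10011001.01111101.00110000.00000000
Network: 153.125.48.0/20


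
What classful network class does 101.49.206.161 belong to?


First octet: 101
Binary: 01100101
0xxxxxxx -> Class A (1-126)
Class A, default mask 255.0.0.0 (/8)


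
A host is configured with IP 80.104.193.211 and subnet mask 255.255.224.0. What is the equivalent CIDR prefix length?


Binary: 11111111.11111111.11100000.00000000
Count leading 1s
Prefix: /19


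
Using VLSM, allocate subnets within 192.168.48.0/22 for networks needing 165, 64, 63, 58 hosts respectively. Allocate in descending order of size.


165 hosts -> /24 (254 usable): 192.168.48.0/24
64 hosts -> /25 (126 usable): 192.168.49.0/25
63 hosts -> /25 (126 usable): 192.168.49.128/25
58 hosts -> /26 (62 usable): 192.168.50.0/26
Allocation: 192.168.48.0/24 (165 hosts, 254 usable); 192.168.49.0/25 (64 hosts, 126 usable); 192.168.49.128/25 (63 hosts, 126 usable); 192.168.50.0/26 (58 hosts, 62 usable)


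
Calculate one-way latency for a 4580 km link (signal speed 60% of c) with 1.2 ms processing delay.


Speed = 0.6 * 3e5 km/s = 180000 km/s
Propagation delay = 4580 / 180000 = 0.0254 s = 25.4444 ms
Processing delay = 1.2 ms
Total one-way latency = 26.6444 ms


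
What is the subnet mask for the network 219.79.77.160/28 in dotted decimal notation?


/28 means 28 network bits, 4 host bits
Binary: 11111111111111111111111111110000
Mask: 255.255.255.240


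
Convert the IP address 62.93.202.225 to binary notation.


62 = 00111110
93 = 01011101
202 = 11001010
225 = 11100001
Binary: 00111110.01011101.11001010.11100001


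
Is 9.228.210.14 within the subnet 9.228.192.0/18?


Subnet network: 9.228.192.0
Test IP AND mask: 9.228.192.0
Yes, 9.228.210.14 is in 9.228.192.0/18


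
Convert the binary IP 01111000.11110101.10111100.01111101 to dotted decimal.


01111000 = 120
11110101 = 245
10111100 = 188
01111101 = 125
IP: 120.245.188.125


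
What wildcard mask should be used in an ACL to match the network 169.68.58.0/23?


Subnet mask: 255.255.254.0
Wildcard = 255.255.255.255 - subnet mask
255 - 255 = 0
255 - 255 = 0
255 - 254 = 1
255 - 0 = 255
Wildcard: 0.0.1.255


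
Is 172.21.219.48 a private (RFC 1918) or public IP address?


RFC 1918 private ranges:
  10.0.0.0/8 (10.0.0.0 - 10.255.255.255)
  172.16.0.0/12 (172.16.0.0 - 172.31.255.255)
  192.168.0.0/16 (192.168.0.0 - 192.168.255.255)
Private (in 172.16.0.0/12)


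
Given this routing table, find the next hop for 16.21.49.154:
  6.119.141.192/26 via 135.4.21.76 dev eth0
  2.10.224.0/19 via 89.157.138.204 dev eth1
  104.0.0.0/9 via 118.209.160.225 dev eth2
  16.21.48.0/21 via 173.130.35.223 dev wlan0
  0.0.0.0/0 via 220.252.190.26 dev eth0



Longest prefix match for 16.21.49.154:
  /26 6.119.141.192: no
  /19 2.10.224.0: no
  /9 104.0.0.0: no
  /21 16.21.48.0: MATCH
  /0 0.0.0.0: MATCH
Selected: next-hop 173.130.35.223 via wlan0 (matched /21)


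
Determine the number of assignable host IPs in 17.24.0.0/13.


Host bits = 32 - 13 = 19
Total addresses = 2^19 = 524288
Usable = total - 2 (network and broadcast)
Usable hosts: 524286
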